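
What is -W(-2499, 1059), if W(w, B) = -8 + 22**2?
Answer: -476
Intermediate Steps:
W(w, B) = 476 (W(w, B) = -8 + 484 = 476)
-W(-2499, 1059) = -1*476 = -476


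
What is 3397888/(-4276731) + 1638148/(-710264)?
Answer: -2354828964155/759402016746 ≈ -3.1009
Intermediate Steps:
3397888/(-4276731) + 1638148/(-710264) = 3397888*(-1/4276731) + 1638148*(-1/710264) = -3397888/4276731 - 409537/177566 = -2354828964155/759402016746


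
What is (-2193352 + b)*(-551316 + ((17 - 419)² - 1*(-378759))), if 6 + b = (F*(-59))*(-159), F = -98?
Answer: 34093359288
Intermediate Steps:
b = -919344 (b = -6 - 98*(-59)*(-159) = -6 + 5782*(-159) = -6 - 919338 = -919344)
(-2193352 + b)*(-551316 + ((17 - 419)² - 1*(-378759))) = (-2193352 - 919344)*(-551316 + ((17 - 419)² - 1*(-378759))) = -3112696*(-551316 + ((-402)² + 378759)) = -3112696*(-551316 + (161604 + 378759)) = -3112696*(-551316 + 540363) = -3112696*(-10953) = 34093359288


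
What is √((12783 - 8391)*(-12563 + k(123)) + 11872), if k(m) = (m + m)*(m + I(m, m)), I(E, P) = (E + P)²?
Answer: 2*√16365287806 ≈ 2.5585e+5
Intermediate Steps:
k(m) = 2*m*(m + 4*m²) (k(m) = (m + m)*(m + (m + m)²) = (2*m)*(m + (2*m)²) = (2*m)*(m + 4*m²) = 2*m*(m + 4*m²))
√((12783 - 8391)*(-12563 + k(123)) + 11872) = √((12783 - 8391)*(-12563 + 123²*(2 + 8*123)) + 11872) = √(4392*(-12563 + 15129*(2 + 984)) + 11872) = √(4392*(-12563 + 15129*986) + 11872) = √(4392*(-12563 + 14917194) + 11872) = √(4392*14904631 + 11872) = √(65461139352 + 11872) = √65461151224 = 2*√16365287806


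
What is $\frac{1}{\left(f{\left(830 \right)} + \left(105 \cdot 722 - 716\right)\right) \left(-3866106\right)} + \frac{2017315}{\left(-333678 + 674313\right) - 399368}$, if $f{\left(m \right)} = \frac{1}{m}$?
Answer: $- \frac{243052905472791400790}{7076349651458510829} \approx -34.347$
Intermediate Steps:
$\frac{1}{\left(f{\left(830 \right)} + \left(105 \cdot 722 - 716\right)\right) \left(-3866106\right)} + \frac{2017315}{\left(-333678 + 674313\right) - 399368} = \frac{1}{\left(\frac{1}{830} + \left(105 \cdot 722 - 716\right)\right) \left(-3866106\right)} + \frac{2017315}{\left(-333678 + 674313\right) - 399368} = \frac{1}{\frac{1}{830} + \left(75810 - 716\right)} \left(- \frac{1}{3866106}\right) + \frac{2017315}{340635 - 399368} = \frac{1}{\frac{1}{830} + 75094} \left(- \frac{1}{3866106}\right) + \frac{2017315}{-58733} = \frac{1}{\frac{62328021}{830}} \left(- \frac{1}{3866106}\right) + 2017315 \left(- \frac{1}{58733}\right) = \frac{830}{62328021} \left(- \frac{1}{3866106}\right) - \frac{2017315}{58733} = - \frac{415}{120483367978113} - \frac{2017315}{58733} = - \frac{243052905472791400790}{7076349651458510829}$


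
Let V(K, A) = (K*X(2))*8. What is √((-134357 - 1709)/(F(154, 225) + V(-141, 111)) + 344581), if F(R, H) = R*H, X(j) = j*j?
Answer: 4*√4890288939429/15069 ≈ 587.01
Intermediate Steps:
X(j) = j²
F(R, H) = H*R
V(K, A) = 32*K (V(K, A) = (K*2²)*8 = (K*4)*8 = (4*K)*8 = 32*K)
√((-134357 - 1709)/(F(154, 225) + V(-141, 111)) + 344581) = √((-134357 - 1709)/(225*154 + 32*(-141)) + 344581) = √(-136066/(34650 - 4512) + 344581) = √(-136066/30138 + 344581) = √(-136066*1/30138 + 344581) = √(-68033/15069 + 344581) = √(5192423056/15069) = 4*√4890288939429/15069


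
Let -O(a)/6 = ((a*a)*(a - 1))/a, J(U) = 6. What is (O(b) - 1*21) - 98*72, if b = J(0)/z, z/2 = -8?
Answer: -226563/32 ≈ -7080.1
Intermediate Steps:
z = -16 (z = 2*(-8) = -16)
b = -3/8 (b = 6/(-16) = 6*(-1/16) = -3/8 ≈ -0.37500)
O(a) = -6*a*(-1 + a) (O(a) = -6*(a*a)*(a - 1)/a = -6*a²*(-1 + a)/a = -6*a*(-1 + a))
(O(b) - 1*21) - 98*72 = (6*(-3/8)*(1 - 1*(-3/8)) - 1*21) - 98*72 = (6*(-3/8)*(1 + 3/8) - 21) - 7056 = (6*(-3/8)*(11/8) - 21) - 7056 = (-99/32 - 21) - 7056 = -771/32 - 7056 = -226563/32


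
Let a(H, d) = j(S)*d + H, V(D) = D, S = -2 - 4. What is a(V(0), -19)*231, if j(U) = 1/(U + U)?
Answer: 1463/4 ≈ 365.75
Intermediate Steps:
S = -6
j(U) = 1/(2*U)
a(H, d) = H - d/12 (a(H, d) = ((½)/(-6))*d + H = ((½)*(-⅙))*d + H = -d/12 + H = H - d/12)
a(V(0), -19)*231 = (0 - 1/12*(-19))*231 = (0 + 19/12)*231 = (19/12)*231 = 1463/4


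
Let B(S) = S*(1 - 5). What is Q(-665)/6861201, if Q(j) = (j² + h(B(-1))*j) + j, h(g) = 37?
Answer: 138985/2287067 ≈ 0.060770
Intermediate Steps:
B(S) = -4*S (B(S) = S*(-4) = -4*S)
Q(j) = j² + 38*j (Q(j) = (j² + 37*j) + j = j² + 38*j)
Q(-665)/6861201 = -665*(38 - 665)/6861201 = -665*(-627)*(1/6861201) = 416955*(1/6861201) = 138985/2287067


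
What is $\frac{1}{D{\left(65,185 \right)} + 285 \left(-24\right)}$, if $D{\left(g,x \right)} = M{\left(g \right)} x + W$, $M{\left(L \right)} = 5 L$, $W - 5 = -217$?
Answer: $\frac{1}{53073} \approx 1.8842 \cdot 10^{-5}$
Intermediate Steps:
$W = -212$ ($W = 5 - 217 = -212$)
$D{\left(g,x \right)} = -212 + 5 g x$ ($D{\left(g,x \right)} = 5 g x - 212 = -212 + 5 g x$)
$\frac{1}{D{\left(65,185 \right)} + 285 \left(-24\right)} = \frac{1}{\left(-212 + 5 \cdot 65 \cdot 185\right) + 285 \left(-24\right)} = \frac{1}{\left(-212 + 60125\right) - 6840} = \frac{1}{59913 - 6840} = \frac{1}{53073}$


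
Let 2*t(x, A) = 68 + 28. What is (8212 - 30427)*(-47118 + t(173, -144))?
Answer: 1045660050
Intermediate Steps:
t(x, A) = 48 (t(x, A) = (68 + 28)/2 = (½)*96 = 48)
(8212 - 30427)*(-47118 + t(173, -144)) = (8212 - 30427)*(-47118 + 48) = -22215*(-47070) = 1045660050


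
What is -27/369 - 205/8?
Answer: -8429/328 ≈ -25.698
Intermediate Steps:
-27/369 - 205/8 = -27*1/369 - 205*⅛ = -3/41 - 205/8 = -8429/328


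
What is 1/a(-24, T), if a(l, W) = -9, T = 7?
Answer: -⅑ ≈ -0.11111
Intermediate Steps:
1/a(-24, T) = 1/(-9) = -⅑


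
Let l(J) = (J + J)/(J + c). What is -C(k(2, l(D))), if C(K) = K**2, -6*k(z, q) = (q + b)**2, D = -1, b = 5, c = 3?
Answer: -64/9 ≈ -7.1111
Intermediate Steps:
l(J) = 2*J/(3 + J) (l(J) = (J + J)/(J + 3) = (2*J)/(3 + J) = 2*J/(3 + J))
k(z, q) = -(5 + q)**2/6 (k(z, q) = -(q + 5)**2/6 = -(5 + q)**2/6)
-C(k(2, l(D))) = -(-(5 + 2*(-1)/(3 - 1))**2/6)**2 = -(-(5 + 2*(-1)/2)**2/6)**2 = -(-(5 + 2*(-1)*(1/2))**2/6)**2 = -(-(5 - 1)**2/6)**2 = -(-1/6*4**2)**2 = -(-1/6*16)**2 = -(-8/3)**2 = -1*64/9 = -64/9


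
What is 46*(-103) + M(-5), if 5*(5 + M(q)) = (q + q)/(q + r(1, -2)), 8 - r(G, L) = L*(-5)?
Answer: -33199/7 ≈ -4742.7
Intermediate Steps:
r(G, L) = 8 + 5*L (r(G, L) = 8 - L*(-5) = 8 - (-5)*L = 8 + 5*L)
M(q) = -5 + 2*q/(5*(-2 + q)) (M(q) = -5 + ((q + q)/(q + (8 + 5*(-2))))/5 = -5 + ((2*q)/(q + (8 - 10)))/5 = -5 + ((2*q)/(q - 2))/5 = -5 + ((2*q)/(-2 + q))/5 = -5 + (2*q/(-2 + q))/5 = -5 + 2*q/(5*(-2 + q)))
46*(-103) + M(-5) = 46*(-103) + (50 - 23*(-5))/(5*(-2 - 5)) = -4738 + (⅕)*(50 + 115)/(-7) = -4738 + (⅕)*(-⅐)*165 = -4738 - 33/7 = -33199/7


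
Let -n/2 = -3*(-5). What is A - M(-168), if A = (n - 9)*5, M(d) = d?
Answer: -27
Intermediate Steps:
n = -30 (n = -(-6)*(-5) = -2*15 = -30)
A = -195 (A = (-30 - 9)*5 = -39*5 = -195)
A - M(-168) = -195 - 1*(-168) = -195 + 168 = -27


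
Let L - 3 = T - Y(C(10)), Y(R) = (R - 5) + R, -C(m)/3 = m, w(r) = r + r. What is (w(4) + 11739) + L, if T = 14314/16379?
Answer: 193532199/16379 ≈ 11816.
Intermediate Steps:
w(r) = 2*r
C(m) = -3*m
Y(R) = -5 + 2*R (Y(R) = (-5 + R) + R = -5 + 2*R)
T = 14314/16379 (T = 14314*(1/16379) = 14314/16379 ≈ 0.87392)
L = 1128086/16379 (L = 3 + (14314/16379 - (-5 + 2*(-3*10))) = 3 + (14314/16379 - (-5 + 2*(-30))) = 3 + (14314/16379 - (-5 - 60)) = 3 + (14314/16379 - 1*(-65)) = 3 + (14314/16379 + 65) = 3 + 1078949/16379 = 1128086/16379 ≈ 68.874)
(w(4) + 11739) + L = (2*4 + 11739) + 1128086/16379 = (8 + 11739) + 1128086/16379 = 11747 + 1128086/16379 = 193532199/16379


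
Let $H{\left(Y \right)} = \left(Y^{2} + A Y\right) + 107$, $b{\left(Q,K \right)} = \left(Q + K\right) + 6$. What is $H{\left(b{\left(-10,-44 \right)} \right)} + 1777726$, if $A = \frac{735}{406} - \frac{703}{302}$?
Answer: $\frac{7795328691}{4379} \approx 1.7802 \cdot 10^{6}$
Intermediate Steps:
$A = - \frac{2266}{4379}$ ($A = 735 \cdot \frac{1}{406} - \frac{703}{302} = \frac{105}{58} - \frac{703}{302} = - \frac{2266}{4379} \approx -0.51747$)
$b{\left(Q,K \right)} = 6 + K + Q$ ($b{\left(Q,K \right)} = \left(K + Q\right) + 6 = 6 + K + Q$)
$H{\left(Y \right)} = 107 + Y^{2} - \frac{2266 Y}{4379}$ ($H{\left(Y \right)} = \left(Y^{2} - \frac{2266 Y}{4379}\right) + 107 = 107 + Y^{2} - \frac{2266 Y}{4379}$)
$H{\left(b{\left(-10,-44 \right)} \right)} + 1777726 = \left(107 + \left(6 - 44 - 10\right)^{2} - \frac{2266 \left(6 - 44 - 10\right)}{4379}\right) + 1777726 = \left(107 + \left(-48\right)^{2} - - \frac{108768}{4379}\right) + 1777726 = \left(107 + 2304 + \frac{108768}{4379}\right) + 1777726 = \frac{10666537}{4379} + 1777726 = \frac{7795328691}{4379}$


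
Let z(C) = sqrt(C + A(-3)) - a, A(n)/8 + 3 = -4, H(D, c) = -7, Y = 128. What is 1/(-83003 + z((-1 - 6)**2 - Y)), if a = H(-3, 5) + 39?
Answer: -16607/1378962272 - 3*I*sqrt(15)/6894811360 ≈ -1.2043e-5 - 1.6852e-9*I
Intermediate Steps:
a = 32 (a = -7 + 39 = 32)
A(n) = -56 (A(n) = -24 + 8*(-4) = -24 - 32 = -56)
z(C) = -32 + sqrt(-56 + C) (z(C) = sqrt(C - 56) - 1*32 = sqrt(-56 + C) - 32 = -32 + sqrt(-56 + C))
1/(-83003 + z((-1 - 6)**2 - Y)) = 1/(-83003 + (-32 + sqrt(-56 + ((-1 - 6)**2 - 1*128)))) = 1/(-83003 + (-32 + sqrt(-56 + ((-7)**2 - 128)))) = 1/(-83003 + (-32 + sqrt(-56 + (49 - 128)))) = 1/(-83003 + (-32 + sqrt(-56 - 79))) = 1/(-83003 + (-32 + sqrt(-135))) = 1/(-83003 + (-32 + 3*I*sqrt(15))) = 1/(-83035 + 3*I*sqrt(15))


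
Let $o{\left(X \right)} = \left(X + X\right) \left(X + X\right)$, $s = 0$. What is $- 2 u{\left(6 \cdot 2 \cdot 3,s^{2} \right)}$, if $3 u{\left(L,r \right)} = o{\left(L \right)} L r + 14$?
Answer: $- \frac{28}{3} \approx -9.3333$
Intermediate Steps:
$o{\left(X \right)} = 4 X^{2}$ ($o{\left(X \right)} = 2 X 2 X = 4 X^{2}$)
$u{\left(L,r \right)} = \frac{14}{3} + \frac{4 r L^{3}}{3}$ ($u{\left(L,r \right)} = \frac{4 L^{2} L r + 14}{3} = \frac{4 L^{3} r + 14}{3} = \frac{4 r L^{3} + 14}{3} = \frac{14 + 4 r L^{3}}{3} = \frac{14}{3} + \frac{4 r L^{3}}{3}$)
$- 2 u{\left(6 \cdot 2 \cdot 3,s^{2} \right)} = - 2 \left(\frac{14}{3} + \frac{4 \cdot 0^{2} \left(6 \cdot 2 \cdot 3\right)^{3}}{3}\right) = - 2 \left(\frac{14}{3} + \frac{4}{3} \cdot 0 \left(12 \cdot 3\right)^{3}\right) = - 2 \left(\frac{14}{3} + \frac{4}{3} \cdot 0 \cdot 36^{3}\right) = - 2 \left(\frac{14}{3} + \frac{4}{3} \cdot 0 \cdot 46656\right) = - 2 \left(\frac{14}{3} + 0\right) = \left(-2\right) \frac{14}{3} = - \frac{28}{3}$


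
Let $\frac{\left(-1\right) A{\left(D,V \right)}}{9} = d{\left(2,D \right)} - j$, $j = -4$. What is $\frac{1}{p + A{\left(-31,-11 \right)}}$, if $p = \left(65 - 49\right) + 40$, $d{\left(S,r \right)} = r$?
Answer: $\frac{1}{299} \approx 0.0033445$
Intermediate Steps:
$A{\left(D,V \right)} = -36 - 9 D$ ($A{\left(D,V \right)} = - 9 \left(D - -4\right) = - 9 \left(D + 4\right) = - 9 \left(4 + D\right) = -36 - 9 D$)
$p = 56$ ($p = 16 + 40 = 56$)
$\frac{1}{p + A{\left(-31,-11 \right)}} = \frac{1}{56 - -243} = \frac{1}{56 + \left(-36 + 279\right)} = \frac{1}{56 + 243} = \frac{1}{299}$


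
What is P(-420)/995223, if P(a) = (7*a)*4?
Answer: -3920/331741 ≈ -0.011816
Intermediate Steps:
P(a) = 28*a
P(-420)/995223 = (28*(-420))/995223 = -11760*1/995223 = -3920/331741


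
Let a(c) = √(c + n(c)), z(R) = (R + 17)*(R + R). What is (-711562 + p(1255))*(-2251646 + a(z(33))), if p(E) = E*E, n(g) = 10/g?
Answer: -1944213010098 + 287821*√359370330/110 ≈ -1.9442e+12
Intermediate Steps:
p(E) = E²
z(R) = 2*R*(17 + R) (z(R) = (17 + R)*(2*R) = 2*R*(17 + R))
a(c) = √(c + 10/c)
(-711562 + p(1255))*(-2251646 + a(z(33))) = (-711562 + 1255²)*(-2251646 + √(2*33*(17 + 33) + 10/((2*33*(17 + 33))))) = (-711562 + 1575025)*(-2251646 + √(2*33*50 + 10/((2*33*50)))) = 863463*(-2251646 + √(3300 + 10/3300)) = 863463*(-2251646 + √(3300 + 10*(1/3300))) = 863463*(-2251646 + √(3300 + 1/330)) = 863463*(-2251646 + √(1089001/330)) = 863463*(-2251646 + √359370330/330) = -1944213010098 + 287821*√359370330/110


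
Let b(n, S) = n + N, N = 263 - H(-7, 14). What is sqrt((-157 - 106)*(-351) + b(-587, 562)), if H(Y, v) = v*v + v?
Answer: sqrt(91779) ≈ 302.95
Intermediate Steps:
H(Y, v) = v + v**2 (H(Y, v) = v**2 + v = v + v**2)
N = 53 (N = 263 - 14*(1 + 14) = 263 - 14*15 = 263 - 1*210 = 263 - 210 = 53)
b(n, S) = 53 + n (b(n, S) = n + 53 = 53 + n)
sqrt((-157 - 106)*(-351) + b(-587, 562)) = sqrt((-157 - 106)*(-351) + (53 - 587)) = sqrt(-263*(-351) - 534) = sqrt(92313 - 534) = sqrt(91779)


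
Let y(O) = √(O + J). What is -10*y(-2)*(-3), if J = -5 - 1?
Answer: 60*I*√2 ≈ 84.853*I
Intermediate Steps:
J = -6
y(O) = √(-6 + O) (y(O) = √(O - 6) = √(-6 + O))
-10*y(-2)*(-3) = -10*√(-6 - 2)*(-3) = -20*I*√2*(-3) = 60*I*√2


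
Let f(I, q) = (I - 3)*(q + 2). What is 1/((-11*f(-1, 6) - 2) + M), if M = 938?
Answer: 1/1288 ≈ 0.00077640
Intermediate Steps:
f(I, q) = (-3 + I)*(2 + q)
1/((-11*f(-1, 6) - 2) + M) = 1/((-11*(-6 - 3*6 + 2*(-1) - 1*6) - 2) + 938) = 1/((-11*(-6 - 18 - 2 - 6) - 2) + 938) = 1/((-11*(-32) - 2) + 938) = 1/((352 - 2) + 938) = 1/(350 + 938) = 1/1288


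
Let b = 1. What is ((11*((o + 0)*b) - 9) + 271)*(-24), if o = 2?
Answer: -6816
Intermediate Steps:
((11*((o + 0)*b) - 9) + 271)*(-24) = ((11*((2 + 0)*1) - 9) + 271)*(-24) = ((11*(2*1) - 9) + 271)*(-24) = ((11*2 - 9) + 271)*(-24) = ((22 - 9) + 271)*(-24) = (13 + 271)*(-24) = 284*(-24) = -6816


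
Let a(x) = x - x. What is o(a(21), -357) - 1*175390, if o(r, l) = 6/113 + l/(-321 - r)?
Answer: -2120626401/12091 ≈ -1.7539e+5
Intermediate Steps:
a(x) = 0
o(r, l) = 6/113 + l/(-321 - r) (o(r, l) = 6*(1/113) + l/(-321 - r) = 6/113 + l/(-321 - r))
o(a(21), -357) - 1*175390 = (1926 - 113*(-357) + 6*0)/(113*(321 + 0)) - 1*175390 = (1/113)*(1926 + 40341 + 0)/321 - 175390 = (1/113)*(1/321)*42267 - 175390 = 14089/12091 - 175390 = -2120626401/12091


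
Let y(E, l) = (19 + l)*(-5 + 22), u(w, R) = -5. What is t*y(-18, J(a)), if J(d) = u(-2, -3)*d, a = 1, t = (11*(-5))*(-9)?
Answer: 117810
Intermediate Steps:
t = 495 (t = -55*(-9) = 495)
J(d) = -5*d
y(E, l) = 323 + 17*l (y(E, l) = (19 + l)*17 = 323 + 17*l)
t*y(-18, J(a)) = 495*(323 + 17*(-5*1)) = 495*(323 + 17*(-5)) = 495*(323 - 85) = 495*238 = 117810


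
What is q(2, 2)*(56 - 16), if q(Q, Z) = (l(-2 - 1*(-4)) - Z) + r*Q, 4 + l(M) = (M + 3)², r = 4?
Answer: 1080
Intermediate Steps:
l(M) = -4 + (3 + M)² (l(M) = -4 + (M + 3)² = -4 + (3 + M)²)
q(Q, Z) = 21 - Z + 4*Q (q(Q, Z) = ((-4 + (3 + (-2 - 1*(-4)))²) - Z) + 4*Q = ((-4 + (3 + (-2 + 4))²) - Z) + 4*Q = ((-4 + (3 + 2)²) - Z) + 4*Q = ((-4 + 5²) - Z) + 4*Q = ((-4 + 25) - Z) + 4*Q = (21 - Z) + 4*Q = 21 - Z + 4*Q)
q(2, 2)*(56 - 16) = (21 - 1*2 + 4*2)*(56 - 16) = (21 - 2 + 8)*40 = 27*40 = 1080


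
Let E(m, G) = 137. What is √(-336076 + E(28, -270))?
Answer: I*√335939 ≈ 579.6*I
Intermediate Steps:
√(-336076 + E(28, -270)) = √(-336076 + 137) = √(-335939) = I*√335939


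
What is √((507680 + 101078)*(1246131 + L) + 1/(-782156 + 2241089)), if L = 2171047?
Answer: √4427748849478048357178769/1458933 ≈ 1.4423e+6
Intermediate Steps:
√((507680 + 101078)*(1246131 + L) + 1/(-782156 + 2241089)) = √((507680 + 101078)*(1246131 + 2171047) + 1/(-782156 + 2241089)) = √(608758*3417178 + 1/1458933) = √(2080234444924 + 1/1458933) = √(3034922679436306093/1458933) = √4427748849478048357178769/1458933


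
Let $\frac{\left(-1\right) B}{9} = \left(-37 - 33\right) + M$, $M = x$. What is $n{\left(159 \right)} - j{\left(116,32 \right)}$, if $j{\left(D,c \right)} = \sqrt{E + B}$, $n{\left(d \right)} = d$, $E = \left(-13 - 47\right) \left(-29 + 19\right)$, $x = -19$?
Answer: $159 - \sqrt{1401} \approx 121.57$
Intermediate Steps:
$M = -19$
$E = 600$ ($E = \left(-60\right) \left(-10\right) = 600$)
$B = 801$ ($B = - 9 \left(\left(-37 - 33\right) - 19\right) = - 9 \left(-70 - 19\right) = \left(-9\right) \left(-89\right) = 801$)
$j{\left(D,c \right)} = \sqrt{1401}$ ($j{\left(D,c \right)} = \sqrt{600 + 801} = \sqrt{1401}$)
$n{\left(159 \right)} - j{\left(116,32 \right)} = 159 - \sqrt{1401}$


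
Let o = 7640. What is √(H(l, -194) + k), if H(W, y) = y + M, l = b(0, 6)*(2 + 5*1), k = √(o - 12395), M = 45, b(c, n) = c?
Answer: √(-149 + I*√4755) ≈ 2.7553 + 12.514*I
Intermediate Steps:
k = I*√4755 (k = √(7640 - 12395) = √(-4755) = I*√4755 ≈ 68.957*I)
l = 0 (l = 0*(2 + 5*1) = 0*(2 + 5) = 0*7 = 0)
H(W, y) = 45 + y (H(W, y) = y + 45 = 45 + y)
√(H(l, -194) + k) = √((45 - 194) + I*√4755) = √(-149 + I*√4755)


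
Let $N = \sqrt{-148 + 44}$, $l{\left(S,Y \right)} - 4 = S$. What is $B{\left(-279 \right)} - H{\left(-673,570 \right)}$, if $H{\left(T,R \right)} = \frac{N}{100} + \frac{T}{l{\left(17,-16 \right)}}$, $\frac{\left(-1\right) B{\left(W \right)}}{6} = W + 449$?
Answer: $- \frac{20747}{21} - \frac{i \sqrt{26}}{50} \approx -987.95 - 0.10198 i$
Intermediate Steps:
$l{\left(S,Y \right)} = 4 + S$
$N = 2 i \sqrt{26}$ ($N = \sqrt{-104} = 2 i \sqrt{26} \approx 10.198 i$)
$B{\left(W \right)} = -2694 - 6 W$ ($B{\left(W \right)} = - 6 \left(W + 449\right) = - 6 \left(449 + W\right) = -2694 - 6 W$)
$H{\left(T,R \right)} = \frac{T}{21} + \frac{i \sqrt{26}}{50}$ ($H{\left(T,R \right)} = \frac{2 i \sqrt{26}}{100} + \frac{T}{4 + 17} = 2 i \sqrt{26} \cdot \frac{1}{100} + \frac{T}{21} = \frac{i \sqrt{26}}{50} + T \frac{1}{21} = \frac{i \sqrt{26}}{50} + \frac{T}{21} = \frac{T}{21} + \frac{i \sqrt{26}}{50}$)
$B{\left(-279 \right)} - H{\left(-673,570 \right)} = \left(-2694 - -1674\right) - \left(\frac{1}{21} \left(-673\right) + \frac{i \sqrt{26}}{50}\right) = \left(-2694 + 1674\right) - \left(- \frac{673}{21} + \frac{i \sqrt{26}}{50}\right) = -1020 + \left(\frac{673}{21} - \frac{i \sqrt{26}}{50}\right) = - \frac{20747}{21} - \frac{i \sqrt{26}}{50}$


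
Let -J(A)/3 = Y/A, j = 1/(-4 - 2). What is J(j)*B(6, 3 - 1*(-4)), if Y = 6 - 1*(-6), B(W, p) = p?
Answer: 1512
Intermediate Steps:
j = -1/6 (j = 1/(-6) = -1/6 ≈ -0.16667)
Y = 12 (Y = 6 + 6 = 12)
J(A) = -36/A
J(j)*B(6, 3 - 1*(-4)) = (-36/(-1/6))*(3 - 1*(-4)) = (-36*(-6))*(3 + 4) = 216*7 = 1512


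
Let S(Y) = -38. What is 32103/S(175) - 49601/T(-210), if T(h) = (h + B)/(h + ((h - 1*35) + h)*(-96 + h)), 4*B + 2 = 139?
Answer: 55163060349/1406 ≈ 3.9234e+7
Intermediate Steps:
B = 137/4 (B = -½ + (¼)*139 = -½ + 139/4 = 137/4 ≈ 34.250)
T(h) = (137/4 + h)/(h + (-96 + h)*(-35 + 2*h)) (T(h) = (h + 137/4)/(h + ((h - 1*35) + h)*(-96 + h)) = (137/4 + h)/(h + ((h - 35) + h)*(-96 + h)) = (137/4 + h)/(h + ((-35 + h) + h)*(-96 + h)) = (137/4 + h)/(h + (-35 + 2*h)*(-96 + h)) = (137/4 + h)/(h + (-96 + h)*(-35 + 2*h)))
32103/S(175) - 49601/T(-210) = 32103/(-38) - 49601*8*(1680 + (-210)² - 113*(-210))/(137 + 4*(-210)) = 32103*(-1/38) - 49601*8*(1680 + 44100 + 23730)/(137 - 840) = -32103/38 - 49601/((⅛)*(-703)/69510) = -32103/38 - 49601/((⅛)*(1/69510)*(-703)) = -32103/38 - 49601/(-703/556080) = -32103/38 - 49601*(-556080/703) = -32103/38 + 27582124080/703 = 55163060349/1406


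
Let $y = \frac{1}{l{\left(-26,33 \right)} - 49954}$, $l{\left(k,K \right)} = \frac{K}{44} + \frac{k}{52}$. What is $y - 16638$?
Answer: $- \frac{3324521974}{199815} \approx -16638.0$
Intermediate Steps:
$l{\left(k,K \right)} = \frac{K}{44} + \frac{k}{52}$ ($l{\left(k,K \right)} = K \frac{1}{44} + k \frac{1}{52} = \frac{K}{44} + \frac{k}{52}$)
$y = - \frac{4}{199815}$ ($y = \frac{1}{\left(\frac{1}{44} \cdot 33 + \frac{1}{52} \left(-26\right)\right) - 49954} = \frac{1}{\left(\frac{3}{4} - \frac{1}{2}\right) - 49954} = \frac{1}{\frac{1}{4} - 49954} = \frac{1}{- \frac{199815}{4}} = - \frac{4}{199815} \approx -2.0019 \cdot 10^{-5}$)
$y - 16638 = - \frac{4}{199815} - 16638 = - \frac{3324521974}{199815}$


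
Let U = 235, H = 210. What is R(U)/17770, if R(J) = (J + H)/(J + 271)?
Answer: 89/1798324 ≈ 4.9491e-5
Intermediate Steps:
R(J) = (210 + J)/(271 + J) (R(J) = (J + 210)/(J + 271) = (210 + J)/(271 + J))
R(U)/17770 = ((210 + 235)/(271 + 235))/17770 = (445/506)*(1/17770) = 89/1798324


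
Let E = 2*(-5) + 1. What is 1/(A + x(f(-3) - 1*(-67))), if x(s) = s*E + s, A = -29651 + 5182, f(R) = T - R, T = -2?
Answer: -1/25013 ≈ -3.9979e-5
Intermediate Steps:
E = -9 (E = -10 + 1 = -9)
f(R) = -2 - R
A = -24469
x(s) = -8*s (x(s) = s*(-9) + s = -9*s + s = -8*s)
1/(A + x(f(-3) - 1*(-67))) = 1/(-24469 - 8*((-2 - 1*(-3)) - 1*(-67))) = 1/(-24469 - 8*((-2 + 3) + 67)) = 1/(-24469 - 8*(1 + 67)) = 1/(-24469 - 8*68) = 1/(-24469 - 544) = 1/(-25013) = -1/25013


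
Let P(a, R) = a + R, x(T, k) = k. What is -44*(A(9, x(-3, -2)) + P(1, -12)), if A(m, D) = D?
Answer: 572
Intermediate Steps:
P(a, R) = R + a
-44*(A(9, x(-3, -2)) + P(1, -12)) = -44*(-2 + (-12 + 1)) = -44*(-2 - 11) = -44*(-13) = 572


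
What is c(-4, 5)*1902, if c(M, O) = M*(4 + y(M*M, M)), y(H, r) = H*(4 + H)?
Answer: -2464992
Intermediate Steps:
c(M, O) = M*(4 + M²*(4 + M²)) (c(M, O) = M*(4 + (M*M)*(4 + M*M)) = M*(4 + M²*(4 + M²)))
c(-4, 5)*1902 = -4*(4 + (-4)²*(4 + (-4)²))*1902 = -4*(4 + 16*(4 + 16))*1902 = -4*(4 + 16*20)*1902 = -4*(4 + 320)*1902 = -4*324*1902 = -1296*1902 = -2464992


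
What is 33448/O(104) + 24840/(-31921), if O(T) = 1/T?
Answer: 111040110392/31921 ≈ 3.4786e+6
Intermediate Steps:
33448/O(104) + 24840/(-31921) = 33448/(1/104) + 24840/(-31921) = 33448/(1/104) + 24840*(-1/31921) = 33448*104 - 24840/31921 = 3478592 - 24840/31921 = 111040110392/31921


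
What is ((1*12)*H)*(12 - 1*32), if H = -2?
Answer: 480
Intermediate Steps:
((1*12)*H)*(12 - 1*32) = ((1*12)*(-2))*(12 - 1*32) = (12*(-2))*(12 - 32) = -24*(-20) = 480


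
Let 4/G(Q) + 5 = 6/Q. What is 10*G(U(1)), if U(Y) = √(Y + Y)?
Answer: -200/7 - 120*√2/7 ≈ -52.815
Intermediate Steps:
U(Y) = √2*√Y (U(Y) = √(2*Y) = √2*√Y)
G(Q) = 4/(-5 + 6/Q)
10*G(U(1)) = 10*(-4*√2*√1/(-6 + 5*(√2*√1))) = 10*(-4*√2*1/(-6 + 5*(√2*1))) = 10*(-4*√2/(-6 + 5*√2)) = -40*√2/(-6 + 5*√2)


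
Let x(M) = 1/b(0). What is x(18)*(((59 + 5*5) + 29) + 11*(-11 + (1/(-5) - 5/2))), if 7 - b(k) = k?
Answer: -377/70 ≈ -5.3857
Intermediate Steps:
b(k) = 7 - k
x(M) = ⅐ (x(M) = 1/(7 - 1*0) = 1/(7 + 0) = 1/7 = ⅐)
x(18)*(((59 + 5*5) + 29) + 11*(-11 + (1/(-5) - 5/2))) = (((59 + 5*5) + 29) + 11*(-11 + (1/(-5) - 5/2)))/7 = (((59 + 25) + 29) + 11*(-11 + (1*(-⅕) - 5*½)))/7 = ((84 + 29) + 11*(-11 + (-⅕ - 5/2)))/7 = (113 + 11*(-11 - 27/10))/7 = (113 + 11*(-137/10))/7 = (113 - 1507/10)/7 = (⅐)*(-377/10) = -377/70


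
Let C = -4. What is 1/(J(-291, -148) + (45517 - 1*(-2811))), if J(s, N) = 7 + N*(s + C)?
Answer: 1/91995 ≈ 1.0870e-5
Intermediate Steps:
J(s, N) = 7 + N*(-4 + s) (J(s, N) = 7 + N*(s - 4) = 7 + N*(-4 + s))
1/(J(-291, -148) + (45517 - 1*(-2811))) = 1/((7 - 4*(-148) - 148*(-291)) + (45517 - 1*(-2811))) = 1/((7 + 592 + 43068) + (45517 + 2811)) = 1/(43667 + 48328) = 1/91995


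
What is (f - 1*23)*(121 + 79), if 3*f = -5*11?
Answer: -24800/3 ≈ -8266.7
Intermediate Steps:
f = -55/3 (f = (-5*11)/3 = (1/3)*(-55) = -55/3 ≈ -18.333)
(f - 1*23)*(121 + 79) = (-55/3 - 1*23)*(121 + 79) = (-55/3 - 23)*200 = -124/3*200 = -24800/3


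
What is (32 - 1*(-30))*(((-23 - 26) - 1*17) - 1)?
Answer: -4154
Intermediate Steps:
(32 - 1*(-30))*(((-23 - 26) - 1*17) - 1) = (32 + 30)*((-49 - 17) - 1) = 62*(-66 - 1) = 62*(-67) = -4154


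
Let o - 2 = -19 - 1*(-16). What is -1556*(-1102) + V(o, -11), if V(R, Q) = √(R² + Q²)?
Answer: 1714712 + √122 ≈ 1.7147e+6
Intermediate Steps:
o = -1 (o = 2 + (-19 - 1*(-16)) = 2 + (-19 + 16) = 2 - 3 = -1)
V(R, Q) = √(Q² + R²)
-1556*(-1102) + V(o, -11) = -1556*(-1102) + √((-11)² + (-1)²) = 1714712 + √(121 + 1) = 1714712 + √122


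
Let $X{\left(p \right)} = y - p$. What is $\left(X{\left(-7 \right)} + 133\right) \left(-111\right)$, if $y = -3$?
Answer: $-15207$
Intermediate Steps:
$X{\left(p \right)} = -3 - p$
$\left(X{\left(-7 \right)} + 133\right) \left(-111\right) = \left(\left(-3 - -7\right) + 133\right) \left(-111\right) = \left(\left(-3 + 7\right) + 133\right) \left(-111\right) = \left(4 + 133\right) \left(-111\right) = 137 \left(-111\right) = -15207$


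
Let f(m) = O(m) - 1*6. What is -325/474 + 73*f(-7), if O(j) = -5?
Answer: -380947/474 ≈ -803.69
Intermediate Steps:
f(m) = -11 (f(m) = -5 - 1*6 = -5 - 6 = -11)
-325/474 + 73*f(-7) = -325/474 + 73*(-11) = -325*1/474 - 803 = -325/474 - 803 = -380947/474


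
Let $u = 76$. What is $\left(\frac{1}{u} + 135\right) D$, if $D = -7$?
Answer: $- \frac{71827}{76} \approx -945.09$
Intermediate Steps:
$\left(\frac{1}{u} + 135\right) D = \left(\frac{1}{76} + 135\right) \left(-7\right) = \frac{10261}{76} \left(-7\right) = - \frac{71827}{76}$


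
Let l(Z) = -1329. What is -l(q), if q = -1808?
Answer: 1329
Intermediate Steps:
-l(q) = -1*(-1329) = 1329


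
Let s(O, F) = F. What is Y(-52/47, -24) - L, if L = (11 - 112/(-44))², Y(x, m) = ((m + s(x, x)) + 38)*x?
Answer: -52854961/267289 ≈ -197.74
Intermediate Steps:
Y(x, m) = x*(38 + m + x) (Y(x, m) = ((m + x) + 38)*x = (38 + m + x)*x = x*(38 + m + x))
L = 22201/121 (L = (11 - 112*(-1/44))² = (11 + 28/11)² = (149/11)² = 22201/121 ≈ 183.48)
Y(-52/47, -24) - L = (-52/47)*(38 - 24 - 52/47) - 1*22201/121 = (-52*1/47)*(38 - 24 - 52*1/47) - 22201/121 = -52*(38 - 24 - 52/47)/47 - 22201/121 = -52/47*606/47 - 22201/121 = -31512/2209 - 22201/121 = -52854961/267289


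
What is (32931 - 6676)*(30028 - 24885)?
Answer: 135029465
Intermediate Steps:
(32931 - 6676)*(30028 - 24885) = 26255*5143 = 135029465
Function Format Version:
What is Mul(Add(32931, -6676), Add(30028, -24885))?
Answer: 135029465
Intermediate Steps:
Mul(Add(32931, -6676), Add(30028, -24885)) = Mul(26255, 5143) = 135029465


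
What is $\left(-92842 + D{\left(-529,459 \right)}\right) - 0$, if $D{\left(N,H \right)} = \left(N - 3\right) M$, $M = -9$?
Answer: $-88054$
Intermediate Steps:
$D{\left(N,H \right)} = 27 - 9 N$ ($D{\left(N,H \right)} = \left(N - 3\right) \left(-9\right) = \left(-3 + N\right) \left(-9\right) = 27 - 9 N$)
$\left(-92842 + D{\left(-529,459 \right)}\right) - 0 = \left(-92842 + \left(27 - -4761\right)\right) - 0 = \left(-92842 + \left(27 + 4761\right)\right) + 0 = \left(-92842 + 4788\right) + 0 = -88054 + 0 = -88054$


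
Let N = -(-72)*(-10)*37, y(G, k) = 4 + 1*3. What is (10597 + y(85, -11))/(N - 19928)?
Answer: -2651/11642 ≈ -0.22771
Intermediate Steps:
y(G, k) = 7 (y(G, k) = 4 + 3 = 7)
N = -26640 (N = -36*20*37 = -720*37 = -26640)
(10597 + y(85, -11))/(N - 19928) = (10597 + 7)/(-26640 - 19928) = 10604/(-46568) = 10604*(-1/46568) = -2651/11642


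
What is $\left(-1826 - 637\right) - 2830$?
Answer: $-5293$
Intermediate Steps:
$\left(-1826 - 637\right) - 2830 = -2463 - 2830 = -5293$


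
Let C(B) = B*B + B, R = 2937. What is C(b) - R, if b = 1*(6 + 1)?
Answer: -2881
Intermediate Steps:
b = 7 (b = 1*7 = 7)
C(B) = B + B**2 (C(B) = B**2 + B = B + B**2)
C(b) - R = 7*(1 + 7) - 1*2937 = 7*8 - 2937 = 56 - 2937 = -2881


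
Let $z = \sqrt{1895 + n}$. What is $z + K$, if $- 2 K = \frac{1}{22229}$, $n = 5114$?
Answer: $- \frac{1}{44458} + \sqrt{7009} \approx 83.72$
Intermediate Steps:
$z = \sqrt{7009}$ ($z = \sqrt{1895 + 5114} = \sqrt{7009} \approx 83.72$)
$K = - \frac{1}{44458}$ ($K = - \frac{1}{2 \cdot 22229} = \left(- \frac{1}{2}\right) \frac{1}{22229} = - \frac{1}{44458} \approx -2.2493 \cdot 10^{-5}$)
$z + K = \sqrt{7009} - \frac{1}{44458} = - \frac{1}{44458} + \sqrt{7009}$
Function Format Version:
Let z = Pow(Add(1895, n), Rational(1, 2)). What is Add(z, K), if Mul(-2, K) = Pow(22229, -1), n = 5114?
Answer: Add(Rational(-1, 44458), Pow(7009, Rational(1, 2))) ≈ 83.720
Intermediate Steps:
z = Pow(7009, Rational(1, 2)) (z = Pow(Add(1895, 5114), Rational(1, 2)) = Pow(7009, Rational(1, 2)) ≈ 83.720)
K = Rational(-1, 44458) (K = Mul(Rational(-1, 2), Pow(22229, -1)) = Mul(Rational(-1, 2), Rational(1, 22229)) = Rational(-1, 44458) ≈ -2.2493e-5)
Add(z, K) = Add(Pow(7009, Rational(1, 2)), Rational(-1, 44458)) = Add(Rational(-1, 44458), Pow(7009, Rational(1, 2)))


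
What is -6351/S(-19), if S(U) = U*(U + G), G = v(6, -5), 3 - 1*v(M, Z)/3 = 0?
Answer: -6351/190 ≈ -33.426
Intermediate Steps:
v(M, Z) = 9 (v(M, Z) = 9 - 3*0 = 9 + 0 = 9)
G = 9
S(U) = U*(9 + U) (S(U) = U*(U + 9) = U*(9 + U))
-6351/S(-19) = -6351*(-1/(19*(9 - 19))) = -6351/((-19*(-10))) = -6351/190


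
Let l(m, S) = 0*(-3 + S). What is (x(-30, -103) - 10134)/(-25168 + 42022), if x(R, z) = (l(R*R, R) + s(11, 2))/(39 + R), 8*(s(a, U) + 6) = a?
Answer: -729685/1213488 ≈ -0.60131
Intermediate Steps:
s(a, U) = -6 + a/8
l(m, S) = 0
x(R, z) = -37/(8*(39 + R)) (x(R, z) = (0 + (-6 + (1/8)*11))/(39 + R) = (0 + (-6 + 11/8))/(39 + R) = (0 - 37/8)/(39 + R) = -37/(8*(39 + R)))
(x(-30, -103) - 10134)/(-25168 + 42022) = (-37/(312 + 8*(-30)) - 10134)/(-25168 + 42022) = (-37/(312 - 240) - 10134)/16854 = (-37/72 - 10134)*(1/16854) = -729685/72*1/16854 = -729685/1213488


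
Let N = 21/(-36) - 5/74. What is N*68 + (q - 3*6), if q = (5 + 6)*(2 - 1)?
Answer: -5690/111 ≈ -51.261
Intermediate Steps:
q = 11 (q = 11*1 = 11)
N = -289/444 (N = 21*(-1/36) - 5*1/74 = -7/12 - 5/74 = -289/444 ≈ -0.65090)
N*68 + (q - 3*6) = -289/444*68 + (11 - 3*6) = -4913/111 + (11 - 18) = -4913/111 - 7 = -5690/111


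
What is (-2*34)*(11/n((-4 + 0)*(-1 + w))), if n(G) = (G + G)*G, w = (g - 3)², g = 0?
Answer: -187/512 ≈ -0.36523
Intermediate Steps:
w = 9 (w = (0 - 3)² = (-3)² = 9)
n(G) = 2*G² (n(G) = (2*G)*G = 2*G²)
(-2*34)*(11/n((-4 + 0)*(-1 + w))) = (-2*34)*(11/((2*((-4 + 0)*(-1 + 9))²))) = -748/(2*(-4*8)²) = -748/(2*(-32)²) = -748/(2*1024) = -748/2048 = -68*11/2048 = -187/512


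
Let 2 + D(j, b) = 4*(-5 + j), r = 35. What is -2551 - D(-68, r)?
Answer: -2257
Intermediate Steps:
D(j, b) = -22 + 4*j (D(j, b) = -2 + 4*(-5 + j) = -2 + (-20 + 4*j) = -22 + 4*j)
-2551 - D(-68, r) = -2551 - (-22 + 4*(-68)) = -2551 - (-22 - 272) = -2551 - 1*(-294) = -2551 + 294 = -2257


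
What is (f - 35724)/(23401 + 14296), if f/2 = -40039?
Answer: -115802/37697 ≈ -3.0719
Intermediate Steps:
f = -80078 (f = 2*(-40039) = -80078)
(f - 35724)/(23401 + 14296) = (-80078 - 35724)/(23401 + 14296) = -115802/37697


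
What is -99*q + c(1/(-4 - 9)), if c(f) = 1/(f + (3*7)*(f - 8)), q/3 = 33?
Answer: -21621019/2206 ≈ -9801.0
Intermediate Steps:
q = 99 (q = 3*33 = 99)
c(f) = 1/(-168 + 22*f) (c(f) = 1/(f + 21*(-8 + f)) = 1/(f + (-168 + 21*f)) = 1/(-168 + 22*f))
-99*q + c(1/(-4 - 9)) = -99*99 + 1/(2*(-84 + 11/(-4 - 9))) = -9801 + 1/(2*(-84 + 11/(-13))) = -9801 + 1/(2*(-84 + 11*(-1/13))) = -9801 + 1/(2*(-84 - 11/13)) = -9801 + 1/(2*(-1103/13)) = -9801 + (1/2)*(-13/1103) = -9801 - 13/2206 = -21621019/2206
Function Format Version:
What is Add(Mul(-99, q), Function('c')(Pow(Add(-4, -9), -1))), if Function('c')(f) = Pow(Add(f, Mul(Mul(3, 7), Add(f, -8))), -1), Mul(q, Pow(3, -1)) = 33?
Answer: Rational(-21621019, 2206) ≈ -9801.0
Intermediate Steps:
q = 99 (q = Mul(3, 33) = 99)
Function('c')(f) = Pow(Add(-168, Mul(22, f)), -1) (Function('c')(f) = Pow(Add(f, Mul(21, Add(-8, f))), -1) = Pow(Add(f, Add(-168, Mul(21, f))), -1) = Pow(Add(-168, Mul(22, f)), -1))
Add(Mul(-99, q), Function('c')(Pow(Add(-4, -9), -1))) = Add(Mul(-99, 99), Mul(Rational(1, 2), Pow(Add(-84, Mul(11, Pow(Add(-4, -9), -1))), -1))) = Add(-9801, Mul(Rational(1, 2), Pow(Add(-84, Mul(11, Pow(-13, -1))), -1))) = Add(-9801, Mul(Rational(1, 2), Pow(Add(-84, Mul(11, Rational(-1, 13))), -1))) = Add(-9801, Mul(Rational(1, 2), Pow(Add(-84, Rational(-11, 13)), -1))) = Add(-9801, Mul(Rational(1, 2), Pow(Rational(-1103, 13), -1))) = Add(-9801, Mul(Rational(1, 2), Rational(-13, 1103))) = Add(-9801, Rational(-13, 2206)) = Rational(-21621019, 2206)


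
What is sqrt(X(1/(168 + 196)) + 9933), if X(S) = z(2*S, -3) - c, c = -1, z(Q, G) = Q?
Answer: sqrt(329053998)/182 ≈ 99.669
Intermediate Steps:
X(S) = 1 + 2*S (X(S) = 2*S - 1*(-1) = 2*S + 1 = 1 + 2*S)
sqrt(X(1/(168 + 196)) + 9933) = sqrt((1 + 2/(168 + 196)) + 9933) = sqrt((1 + 2/364) + 9933) = sqrt((1 + 2*(1/364)) + 9933) = sqrt((1 + 1/182) + 9933) = sqrt(183/182 + 9933) = sqrt(1807989/182) = sqrt(329053998)/182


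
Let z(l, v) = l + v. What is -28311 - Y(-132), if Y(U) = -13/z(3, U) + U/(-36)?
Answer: -1217535/43 ≈ -28315.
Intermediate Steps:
Y(U) = -13/(3 + U) - U/36 (Y(U) = -13/(3 + U) + U/(-36) = -13/(3 + U) + U*(-1/36) = -13/(3 + U) - U/36)
-28311 - Y(-132) = -28311 - (-468 - 1*(-132)*(3 - 132))/(36*(3 - 132)) = -28311 - (-468 - 1*(-132)*(-129))/(36*(-129)) = -28311 - (-1)*(-468 - 17028)/(36*129) = -28311 - (-1)*(-17496)/(36*129) = -28311 - 1*162/43 = -28311 - 162/43 = -1217535/43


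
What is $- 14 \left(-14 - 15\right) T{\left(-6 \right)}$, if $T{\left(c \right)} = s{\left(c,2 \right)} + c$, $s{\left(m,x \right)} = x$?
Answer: $-1624$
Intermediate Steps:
$T{\left(c \right)} = 2 + c$
$- 14 \left(-14 - 15\right) T{\left(-6 \right)} = - 14 \left(-14 - 15\right) \left(2 - 6\right) = - 14 \left(-14 - 15\right) \left(-4\right) = \left(-14\right) \left(-29\right) \left(-4\right) = 406 \left(-4\right) = -1624$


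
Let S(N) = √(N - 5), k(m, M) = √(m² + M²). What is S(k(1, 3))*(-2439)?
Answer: -2439*I*√(5 - √10) ≈ -3306.4*I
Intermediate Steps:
k(m, M) = √(M² + m²)
S(N) = √(-5 + N)
S(k(1, 3))*(-2439) = √(-5 + √(3² + 1²))*(-2439) = √(-5 + √(9 + 1))*(-2439) = √(-5 + √10)*(-2439) = -2439*√(-5 + √10)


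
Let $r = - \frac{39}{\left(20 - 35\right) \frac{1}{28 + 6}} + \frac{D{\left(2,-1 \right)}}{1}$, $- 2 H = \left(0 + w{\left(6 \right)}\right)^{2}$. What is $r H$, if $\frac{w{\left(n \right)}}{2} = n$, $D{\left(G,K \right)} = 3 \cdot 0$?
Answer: $- \frac{31824}{5} \approx -6364.8$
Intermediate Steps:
$D{\left(G,K \right)} = 0$
$w{\left(n \right)} = 2 n$
$H = -72$ ($H = - \frac{\left(0 + 2 \cdot 6\right)^{2}}{2} = - \frac{\left(0 + 12\right)^{2}}{2} = - \frac{12^{2}}{2} = \left(- \frac{1}{2}\right) 144 = -72$)
$r = \frac{442}{5}$ ($r = - \frac{39}{\left(20 - 35\right) \frac{1}{28 + 6}} + \frac{0}{1} = - \frac{39}{\left(-15\right) \frac{1}{34}} + 0 \cdot 1 = - \frac{39}{\left(-15\right) \frac{1}{34}} + 0 = - \frac{39}{- \frac{15}{34}} + 0 = \left(-39\right) \left(- \frac{34}{15}\right) + 0 = \frac{442}{5} + 0 = \frac{442}{5} \approx 88.4$)
$r H = \frac{442}{5} \left(-72\right) = - \frac{31824}{5}$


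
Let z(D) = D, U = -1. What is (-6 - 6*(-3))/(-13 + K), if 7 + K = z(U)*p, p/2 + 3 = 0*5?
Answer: -6/7 ≈ -0.85714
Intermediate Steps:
p = -6 (p = -6 + 2*(0*5) = -6 + 2*0 = -6 + 0 = -6)
K = -1 (K = -7 - 1*(-6) = -7 + 6 = -1)
(-6 - 6*(-3))/(-13 + K) = (-6 - 6*(-3))/(-13 - 1) = (-6 + 18)/(-14) = 12*(-1/14) = -6/7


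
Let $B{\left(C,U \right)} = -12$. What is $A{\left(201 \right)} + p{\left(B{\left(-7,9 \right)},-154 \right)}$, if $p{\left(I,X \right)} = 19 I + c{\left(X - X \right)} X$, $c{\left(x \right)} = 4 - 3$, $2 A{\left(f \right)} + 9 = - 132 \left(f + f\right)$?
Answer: $- \frac{53837}{2} \approx -26919.0$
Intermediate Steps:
$A{\left(f \right)} = - \frac{9}{2} - 132 f$ ($A{\left(f \right)} = - \frac{9}{2} + \frac{\left(-132\right) \left(f + f\right)}{2} = - \frac{9}{2} + \frac{\left(-132\right) 2 f}{2} = - \frac{9}{2} + \frac{\left(-264\right) f}{2} = - \frac{9}{2} - 132 f$)
$c{\left(x \right)} = 1$ ($c{\left(x \right)} = 4 - 3 = 1$)
$p{\left(I,X \right)} = X + 19 I$ ($p{\left(I,X \right)} = 19 I + 1 X = 19 I + X = X + 19 I$)
$A{\left(201 \right)} + p{\left(B{\left(-7,9 \right)},-154 \right)} = \left(- \frac{9}{2} - 26532\right) + \left(-154 + 19 \left(-12\right)\right) = \left(- \frac{9}{2} - 26532\right) - 382 = - \frac{53073}{2} - 382 = - \frac{53837}{2}$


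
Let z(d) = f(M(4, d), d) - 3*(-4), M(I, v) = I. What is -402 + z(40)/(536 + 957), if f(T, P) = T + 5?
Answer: -600165/1493 ≈ -401.99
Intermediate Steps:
f(T, P) = 5 + T
z(d) = 21 (z(d) = (5 + 4) - 3*(-4) = 9 + 12 = 21)
-402 + z(40)/(536 + 957) = -402 + 21/(536 + 957) = -402 + 21/1493 = -600165/1493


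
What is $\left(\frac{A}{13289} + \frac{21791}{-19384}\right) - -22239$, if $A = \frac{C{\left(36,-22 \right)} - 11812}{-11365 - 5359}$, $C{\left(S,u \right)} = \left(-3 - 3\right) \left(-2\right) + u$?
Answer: $\frac{23950201520100777}{1077000413656} \approx 22238.0$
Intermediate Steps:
$C{\left(S,u \right)} = 12 + u$ ($C{\left(S,u \right)} = \left(-3 - 3\right) \left(-2\right) + u = \left(-6\right) \left(-2\right) + u = 12 + u$)
$A = \frac{5911}{8362}$ ($A = \frac{\left(12 - 22\right) - 11812}{-11365 - 5359} = \frac{-10 - 11812}{-16724} = \left(-11822\right) \left(- \frac{1}{16724}\right) = \frac{5911}{8362} \approx 0.70689$)
$\left(\frac{A}{13289} + \frac{21791}{-19384}\right) - -22239 = \left(\frac{5911}{8362 \cdot 13289} + \frac{21791}{-19384}\right) - -22239 = \left(\frac{5911}{8362} \cdot \frac{1}{13289} + 21791 \left(- \frac{1}{19384}\right)\right) + 22239 = \left(\frac{5911}{111122618} - \frac{21791}{19384}\right) + 22239 = - \frac{1210679195007}{1077000413656} + 22239 = \frac{23950201520100777}{1077000413656}$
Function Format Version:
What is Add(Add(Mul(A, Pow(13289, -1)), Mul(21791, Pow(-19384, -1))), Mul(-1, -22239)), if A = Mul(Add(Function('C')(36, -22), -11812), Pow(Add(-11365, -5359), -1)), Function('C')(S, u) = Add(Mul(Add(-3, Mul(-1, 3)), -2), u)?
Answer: Rational(23950201520100777, 1077000413656) ≈ 22238.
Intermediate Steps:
Function('C')(S, u) = Add(12, u) (Function('C')(S, u) = Add(Mul(Add(-3, -3), -2), u) = Add(Mul(-6, -2), u) = Add(12, u))
A = Rational(5911, 8362) (A = Mul(Add(Add(12, -22), -11812), Pow(Add(-11365, -5359), -1)) = Mul(Add(-10, -11812), Pow(-16724, -1)) = Mul(-11822, Rational(-1, 16724)) = Rational(5911, 8362) ≈ 0.70689)
Add(Add(Mul(A, Pow(13289, -1)), Mul(21791, Pow(-19384, -1))), Mul(-1, -22239)) = Add(Add(Mul(Rational(5911, 8362), Pow(13289, -1)), Mul(21791, Pow(-19384, -1))), Mul(-1, -22239)) = Add(Add(Mul(Rational(5911, 8362), Rational(1, 13289)), Mul(21791, Rational(-1, 19384))), 22239) = Add(Add(Rational(5911, 111122618), Rational(-21791, 19384)), 22239) = Add(Rational(-1210679195007, 1077000413656), 22239) = Rational(23950201520100777, 1077000413656)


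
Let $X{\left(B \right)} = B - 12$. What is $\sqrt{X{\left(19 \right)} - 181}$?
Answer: $i \sqrt{174} \approx 13.191 i$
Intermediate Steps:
$X{\left(B \right)} = -12 + B$ ($X{\left(B \right)} = B - 12 = -12 + B$)
$\sqrt{X{\left(19 \right)} - 181} = \sqrt{\left(-12 + 19\right) - 181} = \sqrt{7 - 181} = \sqrt{-174} = i \sqrt{174}$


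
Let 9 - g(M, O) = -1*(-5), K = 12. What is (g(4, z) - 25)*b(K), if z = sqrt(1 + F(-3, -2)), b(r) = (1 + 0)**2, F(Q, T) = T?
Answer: -21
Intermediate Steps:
b(r) = 1 (b(r) = 1**2 = 1)
z = I (z = sqrt(1 - 2) = sqrt(-1) = I ≈ 1.0*I)
g(M, O) = 4 (g(M, O) = 9 - (-1)*(-5) = 9 - 1*5 = 9 - 5 = 4)
(g(4, z) - 25)*b(K) = (4 - 25)*1 = -21*1 = -21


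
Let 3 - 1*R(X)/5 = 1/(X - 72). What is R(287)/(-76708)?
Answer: -161/824611 ≈ -0.00019524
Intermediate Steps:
R(X) = 15 - 5/(-72 + X) (R(X) = 15 - 5/(X - 72) = 15 - 5/(-72 + X))
R(287)/(-76708) = (5*(-217 + 3*287)/(-72 + 287))/(-76708) = (5*(-217 + 861)/215)*(-1/76708) = (5*(1/215)*644)*(-1/76708) = (644/43)*(-1/76708) = -161/824611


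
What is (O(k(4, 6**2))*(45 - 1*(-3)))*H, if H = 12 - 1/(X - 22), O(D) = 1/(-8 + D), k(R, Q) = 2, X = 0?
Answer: -1060/11 ≈ -96.364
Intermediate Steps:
H = 265/22 (H = 12 - 1/(0 - 22) = 12 - 1/(-22) = 12 - 1*(-1/22) = 12 + 1/22 = 265/22 ≈ 12.045)
(O(k(4, 6**2))*(45 - 1*(-3)))*H = ((45 - 1*(-3))/(-8 + 2))*(265/22) = ((45 + 3)/(-6))*(265/22) = -1/6*48*(265/22) = -8*265/22 = -1060/11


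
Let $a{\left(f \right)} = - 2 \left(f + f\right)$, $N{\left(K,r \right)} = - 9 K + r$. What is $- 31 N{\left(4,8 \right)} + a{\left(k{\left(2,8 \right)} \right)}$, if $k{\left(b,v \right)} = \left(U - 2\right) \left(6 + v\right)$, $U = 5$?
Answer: $700$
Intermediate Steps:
$k{\left(b,v \right)} = 18 + 3 v$ ($k{\left(b,v \right)} = \left(5 - 2\right) \left(6 + v\right) = 3 \left(6 + v\right) = 18 + 3 v$)
$N{\left(K,r \right)} = r - 9 K$
$a{\left(f \right)} = - 4 f$ ($a{\left(f \right)} = - 2 \cdot 2 f = - 4 f$)
$- 31 N{\left(4,8 \right)} + a{\left(k{\left(2,8 \right)} \right)} = - 31 \left(8 - 36\right) - 4 \left(18 + 3 \cdot 8\right) = - 31 \left(8 - 36\right) - 4 \left(18 + 24\right) = \left(-31\right) \left(-28\right) - 168 = 868 - 168 = 700$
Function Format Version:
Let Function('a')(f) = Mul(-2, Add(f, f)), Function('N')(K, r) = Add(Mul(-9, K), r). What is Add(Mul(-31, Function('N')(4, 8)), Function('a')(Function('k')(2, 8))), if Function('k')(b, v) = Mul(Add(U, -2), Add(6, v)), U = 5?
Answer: 700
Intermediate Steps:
Function('k')(b, v) = Add(18, Mul(3, v)) (Function('k')(b, v) = Mul(Add(5, -2), Add(6, v)) = Mul(3, Add(6, v)) = Add(18, Mul(3, v)))
Function('N')(K, r) = Add(r, Mul(-9, K))
Function('a')(f) = Mul(-4, f) (Function('a')(f) = Mul(-2, Mul(2, f)) = Mul(-4, f))
Add(Mul(-31, Function('N')(4, 8)), Function('a')(Function('k')(2, 8))) = Add(Mul(-31, Add(8, Mul(-9, 4))), Mul(-4, Add(18, Mul(3, 8)))) = Add(Mul(-31, Add(8, -36)), Mul(-4, Add(18, 24))) = Add(Mul(-31, -28), Mul(-4, 42)) = Add(868, -168) = 700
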